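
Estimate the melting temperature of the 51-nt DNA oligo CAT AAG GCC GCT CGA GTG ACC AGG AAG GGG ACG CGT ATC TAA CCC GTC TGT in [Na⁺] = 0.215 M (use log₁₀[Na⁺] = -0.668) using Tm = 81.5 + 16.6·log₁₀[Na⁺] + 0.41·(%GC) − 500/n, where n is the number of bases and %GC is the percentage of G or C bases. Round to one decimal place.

Length n = 51. A=12, G=16, C=14, T=9
G+C = 30, so %GC = 30/51 × 100 = 58.824%
Salt term: 16.6 × (-0.668) = -11.089
GC term: 0.41 × 58.824 = 24.118; length term: −500/51 = −9.804
Tm = 81.5 + (-11.089) + 24.118 − 9.804 = 84.725 → 84.7°C

84.7°C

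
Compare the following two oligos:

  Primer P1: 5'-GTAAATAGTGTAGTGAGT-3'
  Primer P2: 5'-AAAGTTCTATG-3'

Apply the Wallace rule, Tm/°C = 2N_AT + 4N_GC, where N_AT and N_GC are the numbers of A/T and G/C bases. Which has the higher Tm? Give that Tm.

Primer P1: A+T=12, G+C=6 → Tm = 2(12)+4(6) = 48°C
Primer P2: A+T=8, G+C=3 → Tm = 2(8)+4(3) = 28°C
48°C vs 28°C → primer P1 is higher.

Primer P1, 48°C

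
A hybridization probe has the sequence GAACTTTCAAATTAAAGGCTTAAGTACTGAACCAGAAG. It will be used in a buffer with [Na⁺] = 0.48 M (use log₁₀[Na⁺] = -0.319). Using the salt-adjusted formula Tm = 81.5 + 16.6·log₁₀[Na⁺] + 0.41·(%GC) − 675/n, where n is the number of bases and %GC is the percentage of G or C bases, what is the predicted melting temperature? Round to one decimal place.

Length n = 38. Counting bases: C=6, A=16, G=7, T=9
G+C = 13, so %GC = 13/38 × 100 = 34.211%
Salt term: 16.6 × (-0.319) = -5.295
GC term: 0.41 × 34.211 = 14.027; length term: −675/38 = −17.763
Tm = 81.5 + (-5.295) + 14.027 − 17.763 = 72.469 → 72.5°C

72.5°C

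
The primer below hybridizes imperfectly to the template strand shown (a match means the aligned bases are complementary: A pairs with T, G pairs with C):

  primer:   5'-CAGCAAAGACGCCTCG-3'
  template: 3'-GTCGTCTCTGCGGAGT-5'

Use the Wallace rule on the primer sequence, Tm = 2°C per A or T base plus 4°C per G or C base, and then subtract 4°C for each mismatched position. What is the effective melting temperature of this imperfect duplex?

44°C

Primer base counts: A=5, T=1, G=4, C=6 → A+T=6, G+C=10
Perfect-match Tm = 2(6) + 4(10) = 12 + 40 = 52°C
Mismatches (positions where the bases are not complementary): 2 (at positions 6, 16)
Effective Tm = 52 − 2×4 = 52 − 8 = 44°C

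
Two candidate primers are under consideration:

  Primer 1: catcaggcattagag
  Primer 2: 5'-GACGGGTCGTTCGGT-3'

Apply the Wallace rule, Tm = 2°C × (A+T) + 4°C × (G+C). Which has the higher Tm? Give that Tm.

Primer 1: A+T=8, G+C=7 → Tm = 2(8)+4(7) = 44°C
Primer 2: A+T=5, G+C=10 → Tm = 2(5)+4(10) = 50°C
44°C vs 50°C → primer 2 is higher.

Primer 2, 50°C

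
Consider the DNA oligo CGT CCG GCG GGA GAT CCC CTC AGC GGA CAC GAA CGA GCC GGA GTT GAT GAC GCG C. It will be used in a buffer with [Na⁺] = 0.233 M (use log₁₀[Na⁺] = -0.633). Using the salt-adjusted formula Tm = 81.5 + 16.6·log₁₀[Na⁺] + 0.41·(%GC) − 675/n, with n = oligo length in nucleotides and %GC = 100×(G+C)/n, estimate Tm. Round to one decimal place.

Length n = 55. Counting bases: G=20, T=6, A=11, C=18
G+C = 38, so %GC = 38/55 × 100 = 69.091%
Salt term: 16.6 × (-0.633) = -10.508
GC term: 0.41 × 69.091 = 28.327; length term: −675/55 = −12.273
Tm = 81.5 + (-10.508) + 28.327 − 12.273 = 87.046 → 87.0°C

87.0°C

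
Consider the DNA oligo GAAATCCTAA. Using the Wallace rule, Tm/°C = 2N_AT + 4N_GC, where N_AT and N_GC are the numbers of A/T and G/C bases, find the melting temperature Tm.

T=2, G=1, C=2, A=5
So N_AT = 7 and N_GC = 3.
Tm = 2×7 + 4×3 = 26°C

26°C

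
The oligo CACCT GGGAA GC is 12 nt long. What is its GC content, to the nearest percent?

Counting bases: T=1, C=4, G=4, A=3
G+C = 4 + 4 = 8 out of 12 bases
%GC = 8/12 × 100 = 66.67% ≈ 67%

67%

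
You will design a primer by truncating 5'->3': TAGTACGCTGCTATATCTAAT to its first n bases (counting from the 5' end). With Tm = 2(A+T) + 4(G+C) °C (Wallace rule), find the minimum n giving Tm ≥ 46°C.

n = 17

First 16 bases: TAGTACGCTGCTATAT → Tm = 44°C (< 46°C)
First 17 bases: TAGTACGCTGCTATATC → Tm = 48°C (≥ 46°C)
Each additional base adds 2°C (A/T) or 4°C (G/C), so Tm is non-decreasing in n; n = 17 is the first length to reach 46°C.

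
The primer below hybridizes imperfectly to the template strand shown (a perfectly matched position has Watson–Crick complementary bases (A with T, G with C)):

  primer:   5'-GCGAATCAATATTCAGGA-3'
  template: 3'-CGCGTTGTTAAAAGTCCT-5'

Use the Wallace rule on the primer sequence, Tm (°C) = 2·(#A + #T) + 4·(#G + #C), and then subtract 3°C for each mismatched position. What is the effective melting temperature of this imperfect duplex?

Primer base counts: A=7, T=4, G=4, C=3 → A+T=11, G+C=7
Perfect-match Tm = 2(11) + 4(7) = 22 + 28 = 50°C
Mismatches (positions where the bases are not complementary): 3 (at positions 4, 6, 11)
Effective Tm = 50 − 3×3 = 50 − 9 = 41°C

41°C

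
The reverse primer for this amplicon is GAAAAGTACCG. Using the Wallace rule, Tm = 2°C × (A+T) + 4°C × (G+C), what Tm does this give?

32°C

Scanning the sequence gives A=5, C=2, G=3, T=1.
So N_AT = 6 and N_GC = 5.
Tm = 2×6 + 4×5 = 32°C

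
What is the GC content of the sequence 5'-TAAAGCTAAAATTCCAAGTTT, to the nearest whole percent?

Counting bases: C=3, T=7, A=9, G=2
G+C = 2 + 3 = 5 out of 21 bases
%GC = 5/21 × 100 = 23.81% ≈ 24%

24%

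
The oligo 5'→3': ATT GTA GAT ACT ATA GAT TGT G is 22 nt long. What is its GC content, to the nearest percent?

Counting bases: G=5, T=9, C=1, A=7
G+C = 5 + 1 = 6 out of 22 bases
%GC = 6/22 × 100 = 27.27% ≈ 27%

27%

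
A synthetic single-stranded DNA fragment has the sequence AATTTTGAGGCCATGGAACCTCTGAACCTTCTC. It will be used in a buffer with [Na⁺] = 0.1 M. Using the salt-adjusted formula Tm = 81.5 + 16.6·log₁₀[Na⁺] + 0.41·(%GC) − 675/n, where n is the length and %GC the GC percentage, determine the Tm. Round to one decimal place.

63.1°C

Length n = 33. Counting bases: G=6, A=8, C=9, T=10
G+C = 15, so %GC = 15/33 × 100 = 45.455%
Salt term: 16.6 × (-1) = -16.6
GC term: 0.41 × 45.455 = 18.637; length term: −675/33 = −20.455
Tm = 81.5 + (-16.6) + 18.637 − 20.455 = 63.082 → 63.1°C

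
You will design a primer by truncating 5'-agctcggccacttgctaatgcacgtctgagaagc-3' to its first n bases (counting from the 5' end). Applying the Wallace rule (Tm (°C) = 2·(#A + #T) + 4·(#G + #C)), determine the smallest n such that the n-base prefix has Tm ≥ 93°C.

First 29 bases: AGCTCGGCCACTTGCTAATGCACGTCTGA → Tm = 90°C (< 93°C)
First 30 bases: AGCTCGGCCACTTGCTAATGCACGTCTGAG → Tm = 94°C (≥ 93°C)
Since every base adds ≥2°C, Tm only increases with n, so the threshold is first crossed at n = 30.

n = 30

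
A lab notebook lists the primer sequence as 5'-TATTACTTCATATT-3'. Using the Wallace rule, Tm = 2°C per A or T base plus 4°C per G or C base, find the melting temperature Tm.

32°C

Counting bases: C=2, A=4, G=0, T=8
So N_AT = 12 and N_GC = 2.
Tm = 4·2 + 2·12 = 8 + 24 = 32°C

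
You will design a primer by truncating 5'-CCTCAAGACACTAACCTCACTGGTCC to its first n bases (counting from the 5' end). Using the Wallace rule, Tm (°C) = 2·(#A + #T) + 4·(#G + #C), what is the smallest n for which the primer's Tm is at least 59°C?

n = 20

First 19 bases: CCTCAAGACACTAACCTCA → Tm = 56°C (< 59°C)
First 20 bases: CCTCAAGACACTAACCTCAC → Tm = 60°C (≥ 59°C)
Each additional base adds 2°C (A/T) or 4°C (G/C), so Tm is non-decreasing in n; n = 20 is the first length to reach 59°C.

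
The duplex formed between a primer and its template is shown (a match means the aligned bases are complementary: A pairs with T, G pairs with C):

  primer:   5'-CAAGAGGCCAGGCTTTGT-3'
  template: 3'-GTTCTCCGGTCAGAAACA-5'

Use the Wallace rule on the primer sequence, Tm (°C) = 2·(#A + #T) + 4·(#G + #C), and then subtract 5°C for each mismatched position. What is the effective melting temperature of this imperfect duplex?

Primer base counts: A=4, T=4, G=6, C=4 → A+T=8, G+C=10
Perfect-match Tm = 2(8) + 4(10) = 16 + 40 = 56°C
Mismatches (positions where the bases are not complementary): 1 (at position 12)
Effective Tm = 56 − 1×5 = 56 − 5 = 51°C

51°C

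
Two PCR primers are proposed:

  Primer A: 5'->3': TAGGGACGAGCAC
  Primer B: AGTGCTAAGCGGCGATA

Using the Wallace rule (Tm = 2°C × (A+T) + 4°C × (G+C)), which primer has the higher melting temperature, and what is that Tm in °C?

Primer A: A+T=5, G+C=8 → Tm = 2(5)+4(8) = 42°C
Primer B: A+T=8, G+C=9 → Tm = 2(8)+4(9) = 52°C
42°C vs 52°C → primer B is higher.

Primer B, 52°C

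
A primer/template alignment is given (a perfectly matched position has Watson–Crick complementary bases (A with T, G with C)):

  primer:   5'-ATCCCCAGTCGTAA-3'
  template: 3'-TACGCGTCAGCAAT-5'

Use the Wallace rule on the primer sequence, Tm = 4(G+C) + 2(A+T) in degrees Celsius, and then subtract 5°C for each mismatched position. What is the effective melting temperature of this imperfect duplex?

27°C

Primer base counts: A=4, T=3, G=2, C=5 → A+T=7, G+C=7
Perfect-match Tm = 2(7) + 4(7) = 14 + 28 = 42°C
Mismatches (positions where the bases are not complementary): 3 (at positions 3, 5, 13)
Effective Tm = 42 − 3×5 = 42 − 15 = 27°C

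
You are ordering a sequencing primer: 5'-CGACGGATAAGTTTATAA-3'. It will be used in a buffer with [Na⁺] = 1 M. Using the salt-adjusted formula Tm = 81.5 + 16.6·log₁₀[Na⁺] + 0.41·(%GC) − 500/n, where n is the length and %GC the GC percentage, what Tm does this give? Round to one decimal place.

67.4°C

Length n = 18. Scanning the sequence gives G=4, T=5, C=2, A=7.
G+C = 6, so %GC = 6/18 × 100 = 33.333%
Salt term: 16.6 × (0) = 0
GC term: 0.41 × 33.333 = 13.667; length term: −500/18 = −27.778
Tm = 81.5 + (0) + 13.667 − 27.778 = 67.389 → 67.4°C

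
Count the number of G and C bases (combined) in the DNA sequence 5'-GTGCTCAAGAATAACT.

Counting bases: C=3, T=4, A=6, G=3
G+C = 3 + 3 = 6

6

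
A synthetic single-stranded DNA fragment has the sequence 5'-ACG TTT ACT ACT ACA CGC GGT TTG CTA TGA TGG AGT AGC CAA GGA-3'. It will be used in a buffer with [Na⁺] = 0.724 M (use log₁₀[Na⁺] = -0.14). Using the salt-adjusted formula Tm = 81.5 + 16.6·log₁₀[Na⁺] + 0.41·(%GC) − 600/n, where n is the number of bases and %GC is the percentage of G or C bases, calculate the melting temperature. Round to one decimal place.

85.0°C

Length n = 45. Base counts: T=12, C=9, A=12, G=12
G+C = 21, so %GC = 21/45 × 100 = 46.667%
Salt term: 16.6 × (-0.14) = -2.324
GC term: 0.41 × 46.667 = 19.133; length term: −600/45 = −13.333
Tm = 81.5 + (-2.324) + 19.133 − 13.333 = 84.976 → 85.0°C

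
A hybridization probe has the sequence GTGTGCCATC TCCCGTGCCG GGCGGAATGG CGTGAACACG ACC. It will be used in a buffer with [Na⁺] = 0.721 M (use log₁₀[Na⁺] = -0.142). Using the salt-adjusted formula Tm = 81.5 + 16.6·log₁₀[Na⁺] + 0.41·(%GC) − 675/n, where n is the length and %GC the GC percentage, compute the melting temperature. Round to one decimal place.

91.1°C

Length n = 43. G=15, T=7, C=14, A=7
G+C = 29, so %GC = 29/43 × 100 = 67.442%
Salt term: 16.6 × (-0.142) = -2.357
GC term: 0.41 × 67.442 = 27.651; length term: −675/43 = −15.698
Tm = 81.5 + (-2.357) + 27.651 − 15.698 = 91.096 → 91.1°C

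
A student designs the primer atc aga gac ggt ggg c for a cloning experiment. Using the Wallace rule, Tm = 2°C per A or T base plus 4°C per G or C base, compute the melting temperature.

Counting bases: C=3, T=2, A=4, G=7
So N_AT = 6 and N_GC = 10.
Tm = 2×6 + 4×10 = 52°C

52°C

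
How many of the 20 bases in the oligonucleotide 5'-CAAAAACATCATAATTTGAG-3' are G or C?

5

Base counts: A=10, T=5, G=2, C=3
Total G or C: 2 + 3 = 5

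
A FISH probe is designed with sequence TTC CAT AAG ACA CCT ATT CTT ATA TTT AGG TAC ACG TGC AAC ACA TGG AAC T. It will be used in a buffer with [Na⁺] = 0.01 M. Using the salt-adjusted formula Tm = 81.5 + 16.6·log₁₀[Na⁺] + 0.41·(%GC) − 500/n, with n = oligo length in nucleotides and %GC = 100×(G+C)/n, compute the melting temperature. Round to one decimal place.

53.7°C

Length n = 52. Counting bases: T=16, A=17, C=12, G=7
G+C = 19, so %GC = 19/52 × 100 = 36.538%
Salt term: 16.6 × (-2) = -33.2
GC term: 0.41 × 36.538 = 14.981; length term: −500/52 = −9.615
Tm = 81.5 + (-33.2) + 14.981 − 9.615 = 53.666 → 53.7°C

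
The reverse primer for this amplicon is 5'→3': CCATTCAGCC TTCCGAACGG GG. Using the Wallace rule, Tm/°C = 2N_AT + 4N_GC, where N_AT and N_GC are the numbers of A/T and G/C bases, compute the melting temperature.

A=4, C=8, G=6, T=4
A+T = 8, G+C = 14
Tm = 2(8) + 4(14) = 16 + 56 = 72°C

72°C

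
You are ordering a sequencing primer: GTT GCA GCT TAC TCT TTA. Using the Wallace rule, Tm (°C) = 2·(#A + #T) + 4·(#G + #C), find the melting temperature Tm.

Scanning the sequence gives A=3, T=8, C=4, G=3.
A+T = 11, G+C = 7
Tm = 4·7 + 2·11 = 28 + 22 = 50°C

50°C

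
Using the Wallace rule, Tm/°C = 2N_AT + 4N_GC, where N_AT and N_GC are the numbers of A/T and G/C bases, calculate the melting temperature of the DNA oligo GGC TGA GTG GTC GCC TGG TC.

Counting bases: C=5, G=9, T=5, A=1
AT pairs contribute 6, GC pairs contribute 14.
Tm = 4·14 + 2·6 = 56 + 12 = 68°C

68°C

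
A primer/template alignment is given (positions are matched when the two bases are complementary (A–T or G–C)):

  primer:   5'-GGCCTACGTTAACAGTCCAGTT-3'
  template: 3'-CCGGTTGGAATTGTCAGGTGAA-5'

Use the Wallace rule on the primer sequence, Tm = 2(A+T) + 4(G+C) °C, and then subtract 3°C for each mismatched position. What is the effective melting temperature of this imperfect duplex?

Primer base counts: A=5, T=6, G=5, C=6 → A+T=11, G+C=11
Perfect-match Tm = 2(11) + 4(11) = 22 + 44 = 66°C
Mismatches (positions where the bases are not complementary): 3 (at positions 5, 8, 20)
Effective Tm = 66 − 3×3 = 66 − 9 = 57°C

57°C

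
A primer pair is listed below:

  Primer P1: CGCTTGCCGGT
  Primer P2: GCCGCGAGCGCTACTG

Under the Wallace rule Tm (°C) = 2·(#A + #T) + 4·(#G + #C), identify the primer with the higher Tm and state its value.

Primer P2, 56°C

Primer P1: A+T=3, G+C=8 → Tm = 2(3)+4(8) = 38°C
Primer P2: A+T=4, G+C=12 → Tm = 2(4)+4(12) = 56°C
38°C vs 56°C → primer P2 is higher.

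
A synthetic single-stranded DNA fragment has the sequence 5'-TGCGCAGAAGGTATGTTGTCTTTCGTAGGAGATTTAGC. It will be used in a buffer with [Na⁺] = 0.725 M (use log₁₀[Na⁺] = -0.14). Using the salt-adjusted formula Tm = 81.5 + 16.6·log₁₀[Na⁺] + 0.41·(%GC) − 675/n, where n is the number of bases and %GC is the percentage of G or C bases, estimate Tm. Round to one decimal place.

Length n = 38. Counting bases: T=13, G=12, C=5, A=8
G+C = 17, so %GC = 17/38 × 100 = 44.737%
Salt term: 16.6 × (-0.14) = -2.324
GC term: 0.41 × 44.737 = 18.342; length term: −675/38 = −17.763
Tm = 81.5 + (-2.324) + 18.342 − 17.763 = 79.755 → 79.8°C

79.8°C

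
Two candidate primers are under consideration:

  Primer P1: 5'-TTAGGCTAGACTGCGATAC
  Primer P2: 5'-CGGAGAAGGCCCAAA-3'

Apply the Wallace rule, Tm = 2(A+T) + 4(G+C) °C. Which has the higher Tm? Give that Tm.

Primer P1: A+T=10, G+C=9 → Tm = 2(10)+4(9) = 56°C
Primer P2: A+T=6, G+C=9 → Tm = 2(6)+4(9) = 48°C
56°C vs 48°C → primer P1 is higher.

Primer P1, 56°C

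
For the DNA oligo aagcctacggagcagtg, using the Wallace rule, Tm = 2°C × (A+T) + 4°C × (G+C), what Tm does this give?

54°C

Counting bases: T=2, A=5, G=6, C=4
A+T = 7, G+C = 10
Tm = 2(7) + 4(10) = 14 + 40 = 54°C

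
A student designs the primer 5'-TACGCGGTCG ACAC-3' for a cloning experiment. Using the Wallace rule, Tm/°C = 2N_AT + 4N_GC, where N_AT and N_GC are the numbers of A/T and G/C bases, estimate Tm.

C=5, A=3, T=2, G=4
So N_AT = 5 and N_GC = 9.
Tm = 2(5) + 4(9) = 10 + 36 = 46°C

46°C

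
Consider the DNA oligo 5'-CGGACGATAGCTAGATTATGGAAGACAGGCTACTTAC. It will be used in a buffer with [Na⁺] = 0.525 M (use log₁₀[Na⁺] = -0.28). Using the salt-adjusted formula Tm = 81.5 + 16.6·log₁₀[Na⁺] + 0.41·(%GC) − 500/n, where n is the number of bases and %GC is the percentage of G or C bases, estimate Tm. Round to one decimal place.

Length n = 37. Counting bases: A=12, C=7, G=10, T=8
G+C = 17, so %GC = 17/37 × 100 = 45.946%
Salt term: 16.6 × (-0.28) = -4.648
GC term: 0.41 × 45.946 = 18.838; length term: −500/37 = −13.514
Tm = 81.5 + (-4.648) + 18.838 − 13.514 = 82.176 → 82.2°C

82.2°C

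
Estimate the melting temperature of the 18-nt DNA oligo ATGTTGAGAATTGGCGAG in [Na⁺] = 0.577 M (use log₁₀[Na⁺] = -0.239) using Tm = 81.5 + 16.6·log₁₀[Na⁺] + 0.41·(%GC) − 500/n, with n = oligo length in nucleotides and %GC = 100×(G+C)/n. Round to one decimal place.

Length n = 18. Base counts: C=1, A=5, G=7, T=5
G+C = 8, so %GC = 8/18 × 100 = 44.444%
Salt term: 16.6 × (-0.239) = -3.967
GC term: 0.41 × 44.444 = 18.222; length term: −500/18 = −27.778
Tm = 81.5 + (-3.967) + 18.222 − 27.778 = 67.977 → 68.0°C

68.0°C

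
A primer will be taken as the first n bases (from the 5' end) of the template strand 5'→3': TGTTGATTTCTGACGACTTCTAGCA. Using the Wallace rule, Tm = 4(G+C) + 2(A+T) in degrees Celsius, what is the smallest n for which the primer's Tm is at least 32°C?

First 11 bases: TGTTGATTTCT → Tm = 28°C (< 32°C)
First 12 bases: TGTTGATTTCTG → Tm = 32°C (≥ 32°C)
Each additional base adds 2°C (A/T) or 4°C (G/C), so Tm is non-decreasing in n; n = 12 is the first length to reach 32°C.

n = 12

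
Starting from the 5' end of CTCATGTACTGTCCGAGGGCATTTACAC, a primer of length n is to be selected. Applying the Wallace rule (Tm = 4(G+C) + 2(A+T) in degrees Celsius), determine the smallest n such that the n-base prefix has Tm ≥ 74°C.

First 24 bases: CTCATGTACTGTCCGAGGGCATTT → Tm = 72°C (< 74°C)
First 25 bases: CTCATGTACTGTCCGAGGGCATTTA → Tm = 74°C (≥ 74°C)
Each additional base adds 2°C (A/T) or 4°C (G/C), so Tm is non-decreasing in n; n = 25 is the first length to reach 74°C.

n = 25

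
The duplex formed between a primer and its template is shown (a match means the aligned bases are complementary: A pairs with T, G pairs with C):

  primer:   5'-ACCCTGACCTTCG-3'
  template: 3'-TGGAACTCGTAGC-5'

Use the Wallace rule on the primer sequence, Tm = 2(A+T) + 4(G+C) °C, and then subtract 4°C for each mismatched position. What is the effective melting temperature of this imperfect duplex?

Primer base counts: A=2, T=3, G=2, C=6 → A+T=5, G+C=8
Perfect-match Tm = 2(5) + 4(8) = 10 + 32 = 42°C
Mismatches (positions where the bases are not complementary): 3 (at positions 4, 8, 10)
Effective Tm = 42 − 3×4 = 42 − 12 = 30°C

30°C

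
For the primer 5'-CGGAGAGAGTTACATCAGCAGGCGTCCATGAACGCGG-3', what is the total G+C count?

Counting bases: A=10, G=13, T=5, C=9
Total G or C: 13 + 9 = 22

22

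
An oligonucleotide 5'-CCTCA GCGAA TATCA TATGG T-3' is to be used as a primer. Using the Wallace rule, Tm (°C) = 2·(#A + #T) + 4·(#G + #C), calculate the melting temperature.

60°C

Base counts: T=6, G=4, A=6, C=5
A+T = 12, G+C = 9
Tm = 2(12) + 4(9) = 24 + 36 = 60°C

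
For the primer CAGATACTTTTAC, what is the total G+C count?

4

Scanning the sequence gives A=4, G=1, T=5, C=3.
G+C = 1 + 3 = 4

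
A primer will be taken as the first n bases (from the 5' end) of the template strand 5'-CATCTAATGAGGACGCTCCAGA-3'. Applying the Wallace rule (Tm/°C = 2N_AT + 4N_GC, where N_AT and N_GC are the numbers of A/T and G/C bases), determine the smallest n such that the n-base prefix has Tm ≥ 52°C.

First 17 bases: CATCTAATGAGGACGCT → Tm = 50°C (< 52°C)
First 18 bases: CATCTAATGAGGACGCTC → Tm = 54°C (≥ 52°C)
Each additional base adds 2°C (A/T) or 4°C (G/C), so Tm is non-decreasing in n; n = 18 is the first length to reach 52°C.

n = 18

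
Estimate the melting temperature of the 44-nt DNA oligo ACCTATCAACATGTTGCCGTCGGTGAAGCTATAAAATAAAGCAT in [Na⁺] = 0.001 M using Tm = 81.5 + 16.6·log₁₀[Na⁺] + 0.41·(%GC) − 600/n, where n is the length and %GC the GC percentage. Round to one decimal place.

33.9°C

Length n = 44. Counting bases: A=16, T=11, G=8, C=9
G+C = 17, so %GC = 17/44 × 100 = 38.636%
Salt term: 16.6 × (-3) = -49.8
GC term: 0.41 × 38.636 = 15.841; length term: −600/44 = −13.636
Tm = 81.5 + (-49.8) + 15.841 − 13.636 = 33.905 → 33.9°C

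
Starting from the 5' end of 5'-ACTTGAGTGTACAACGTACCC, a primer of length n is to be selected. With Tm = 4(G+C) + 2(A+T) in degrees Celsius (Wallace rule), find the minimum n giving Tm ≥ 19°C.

First 6 bases: ACTTGA → Tm = 16°C (< 19°C)
First 7 bases: ACTTGAG → Tm = 20°C (≥ 19°C)
Each additional base adds 2°C (A/T) or 4°C (G/C), so Tm is non-decreasing in n; n = 7 is the first length to reach 19°C.

n = 7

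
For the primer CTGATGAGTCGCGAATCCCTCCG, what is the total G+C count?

14

Counting bases: C=8, G=6, A=4, T=5
G+C = 6 + 8 = 14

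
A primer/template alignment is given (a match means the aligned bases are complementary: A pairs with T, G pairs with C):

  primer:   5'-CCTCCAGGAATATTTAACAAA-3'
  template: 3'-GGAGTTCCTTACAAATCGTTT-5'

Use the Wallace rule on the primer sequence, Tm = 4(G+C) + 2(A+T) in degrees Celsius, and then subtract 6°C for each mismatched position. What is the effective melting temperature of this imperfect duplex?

Primer base counts: A=9, T=5, G=2, C=5 → A+T=14, G+C=7
Perfect-match Tm = 2(14) + 4(7) = 28 + 28 = 56°C
Mismatches (positions where the bases are not complementary): 3 (at positions 5, 12, 17)
Effective Tm = 56 − 3×6 = 56 − 18 = 38°C

38°C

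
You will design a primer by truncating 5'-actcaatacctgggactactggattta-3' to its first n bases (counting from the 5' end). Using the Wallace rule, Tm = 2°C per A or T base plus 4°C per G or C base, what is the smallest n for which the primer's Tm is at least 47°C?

First 15 bases: ACTCAATACCTGGGA → Tm = 44°C (< 47°C)
First 16 bases: ACTCAATACCTGGGAC → Tm = 48°C (≥ 47°C)
Each additional base adds 2°C (A/T) or 4°C (G/C), so Tm is non-decreasing in n; n = 16 is the first length to reach 47°C.

n = 16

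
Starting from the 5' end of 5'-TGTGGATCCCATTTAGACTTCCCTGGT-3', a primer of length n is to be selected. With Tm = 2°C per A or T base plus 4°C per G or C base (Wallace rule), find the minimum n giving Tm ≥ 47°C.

First 16 bases: TGTGGATCCCATTTAG → Tm = 46°C (< 47°C)
First 17 bases: TGTGGATCCCATTTAGA → Tm = 48°C (≥ 47°C)
Each additional base adds 2°C (A/T) or 4°C (G/C), so Tm is non-decreasing in n; n = 17 is the first length to reach 47°C.

n = 17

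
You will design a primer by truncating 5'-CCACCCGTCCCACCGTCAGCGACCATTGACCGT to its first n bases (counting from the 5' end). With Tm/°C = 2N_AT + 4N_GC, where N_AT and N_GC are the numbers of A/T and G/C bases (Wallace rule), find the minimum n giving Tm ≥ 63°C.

n = 19

First 18 bases: CCACCCGTCCCACCGTCA → Tm = 62°C (< 63°C)
First 19 bases: CCACCCGTCCCACCGTCAG → Tm = 66°C (≥ 63°C)
Since every base adds ≥2°C, Tm only increases with n, so the threshold is first crossed at n = 19.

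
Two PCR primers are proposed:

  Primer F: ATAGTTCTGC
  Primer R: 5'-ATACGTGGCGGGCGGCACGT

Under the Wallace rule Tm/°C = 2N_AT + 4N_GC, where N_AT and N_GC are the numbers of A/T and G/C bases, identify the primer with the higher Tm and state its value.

Primer R, 68°C

Primer F: A+T=6, G+C=4 → Tm = 2(6)+4(4) = 28°C
Primer R: A+T=6, G+C=14 → Tm = 2(6)+4(14) = 68°C
28°C vs 68°C → primer R is higher.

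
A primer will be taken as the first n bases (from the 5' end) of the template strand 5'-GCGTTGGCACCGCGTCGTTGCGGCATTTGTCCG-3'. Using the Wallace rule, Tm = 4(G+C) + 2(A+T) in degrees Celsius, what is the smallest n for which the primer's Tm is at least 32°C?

n = 10

First 9 bases: GCGTTGGCA → Tm = 30°C (< 32°C)
First 10 bases: GCGTTGGCAC → Tm = 34°C (≥ 32°C)
Since every base adds ≥2°C, Tm only increases with n, so the threshold is first crossed at n = 10.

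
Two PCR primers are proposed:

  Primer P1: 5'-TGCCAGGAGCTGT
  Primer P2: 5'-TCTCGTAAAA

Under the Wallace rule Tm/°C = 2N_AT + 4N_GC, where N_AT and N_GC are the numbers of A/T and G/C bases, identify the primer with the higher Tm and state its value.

Primer P1: A+T=5, G+C=8 → Tm = 2(5)+4(8) = 42°C
Primer P2: A+T=7, G+C=3 → Tm = 2(7)+4(3) = 26°C
42°C vs 26°C → primer P1 is higher.

Primer P1, 42°C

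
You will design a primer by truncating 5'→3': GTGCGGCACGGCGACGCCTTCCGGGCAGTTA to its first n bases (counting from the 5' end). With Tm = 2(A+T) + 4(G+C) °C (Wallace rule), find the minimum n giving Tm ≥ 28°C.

First 7 bases: GTGCGGC → Tm = 26°C (< 28°C)
First 8 bases: GTGCGGCA → Tm = 28°C (≥ 28°C)
Since every base adds ≥2°C, Tm only increases with n, so the threshold is first crossed at n = 8.

n = 8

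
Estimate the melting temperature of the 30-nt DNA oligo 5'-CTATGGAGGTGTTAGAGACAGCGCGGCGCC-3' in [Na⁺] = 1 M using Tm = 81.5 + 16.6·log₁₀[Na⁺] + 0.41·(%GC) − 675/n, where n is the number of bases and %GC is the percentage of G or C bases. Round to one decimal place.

85.0°C

Length n = 30. Counting bases: C=7, T=5, A=6, G=12
G+C = 19, so %GC = 19/30 × 100 = 63.333%
Salt term: 16.6 × (0) = 0
GC term: 0.41 × 63.333 = 25.967; length term: −675/30 = −22.5
Tm = 81.5 + (0) + 25.967 − 22.5 = 84.967 → 85.0°C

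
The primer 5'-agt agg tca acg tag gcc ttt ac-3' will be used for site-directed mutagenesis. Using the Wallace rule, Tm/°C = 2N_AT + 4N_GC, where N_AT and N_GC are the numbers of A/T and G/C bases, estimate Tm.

Scanning the sequence gives A=6, C=5, G=6, T=6.
A+T = 12, G+C = 11
Tm = 4·11 + 2·12 = 44 + 24 = 68°C

68°C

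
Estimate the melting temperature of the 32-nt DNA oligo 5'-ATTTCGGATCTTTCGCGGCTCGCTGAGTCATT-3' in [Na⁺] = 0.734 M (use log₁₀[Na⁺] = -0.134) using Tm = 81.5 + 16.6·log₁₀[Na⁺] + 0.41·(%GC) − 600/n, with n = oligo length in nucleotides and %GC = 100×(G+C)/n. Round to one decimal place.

81.0°C

Length n = 32. Counting bases: C=8, G=8, A=4, T=12
G+C = 16, so %GC = 16/32 × 100 = 50%
Salt term: 16.6 × (-0.134) = -2.224
GC term: 0.41 × 50 = 20.5; length term: −600/32 = −18.75
Tm = 81.5 + (-2.224) + 20.5 − 18.75 = 81.026 → 81.0°C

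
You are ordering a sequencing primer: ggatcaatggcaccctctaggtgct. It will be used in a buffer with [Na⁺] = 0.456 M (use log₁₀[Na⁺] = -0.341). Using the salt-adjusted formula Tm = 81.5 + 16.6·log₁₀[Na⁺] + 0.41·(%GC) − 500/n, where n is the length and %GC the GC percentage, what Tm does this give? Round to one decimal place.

Length n = 25. Counting bases: C=7, G=7, A=5, T=6
G+C = 14, so %GC = 14/25 × 100 = 56%
Salt term: 16.6 × (-0.341) = -5.661
GC term: 0.41 × 56 = 22.96; length term: −500/25 = −20
Tm = 81.5 + (-5.661) + 22.96 − 20 = 78.799 → 78.8°C

78.8°C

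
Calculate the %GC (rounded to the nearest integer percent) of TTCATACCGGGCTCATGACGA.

T=5, A=5, G=5, C=6
G+C = 5 + 6 = 11 out of 21 bases
%GC = 11/21 × 100 = 52.38% ≈ 52%

52%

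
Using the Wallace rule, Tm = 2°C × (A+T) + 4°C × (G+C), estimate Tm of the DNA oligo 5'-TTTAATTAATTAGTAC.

36°C

Base counts: A=6, C=1, T=8, G=1
A+T = 14, G+C = 2
Tm = 2(14) + 4(2) = 28 + 8 = 36°C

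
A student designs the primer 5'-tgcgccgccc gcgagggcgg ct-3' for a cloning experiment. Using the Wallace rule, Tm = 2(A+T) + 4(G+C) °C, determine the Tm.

G=10, A=1, T=2, C=9
AT pairs contribute 3, GC pairs contribute 19.
Tm = 2×3 + 4×19 = 82°C

82°C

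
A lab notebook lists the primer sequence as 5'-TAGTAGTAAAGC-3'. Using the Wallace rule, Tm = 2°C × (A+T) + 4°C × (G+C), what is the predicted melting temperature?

Counting bases: G=3, T=3, A=5, C=1
A+T = 8, G+C = 4
Tm = 4·4 + 2·8 = 16 + 16 = 32°C

32°C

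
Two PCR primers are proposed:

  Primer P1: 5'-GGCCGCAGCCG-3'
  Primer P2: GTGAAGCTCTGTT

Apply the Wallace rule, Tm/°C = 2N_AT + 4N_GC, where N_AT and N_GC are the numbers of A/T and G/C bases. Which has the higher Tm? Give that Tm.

Primer P1, 42°C

Primer P1: A+T=1, G+C=10 → Tm = 2(1)+4(10) = 42°C
Primer P2: A+T=7, G+C=6 → Tm = 2(7)+4(6) = 38°C
42°C vs 38°C → primer P1 is higher.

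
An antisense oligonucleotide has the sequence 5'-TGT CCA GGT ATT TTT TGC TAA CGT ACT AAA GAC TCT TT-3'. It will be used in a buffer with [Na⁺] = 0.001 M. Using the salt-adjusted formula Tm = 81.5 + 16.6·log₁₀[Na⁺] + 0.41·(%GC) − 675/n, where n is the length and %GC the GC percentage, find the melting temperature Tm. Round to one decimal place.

Length n = 38. Counting bases: A=9, G=6, C=7, T=16
G+C = 13, so %GC = 13/38 × 100 = 34.211%
Salt term: 16.6 × (-3) = -49.8
GC term: 0.41 × 34.211 = 14.027; length term: −675/38 = −17.763
Tm = 81.5 + (-49.8) + 14.027 − 17.763 = 27.964 → 28.0°C

28.0°C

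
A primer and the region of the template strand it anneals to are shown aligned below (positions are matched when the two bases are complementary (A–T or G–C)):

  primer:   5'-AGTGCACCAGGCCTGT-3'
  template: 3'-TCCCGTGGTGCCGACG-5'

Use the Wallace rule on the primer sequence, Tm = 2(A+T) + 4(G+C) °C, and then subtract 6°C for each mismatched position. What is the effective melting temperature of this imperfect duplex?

Primer base counts: A=3, T=3, G=5, C=5 → A+T=6, G+C=10
Perfect-match Tm = 2(6) + 4(10) = 12 + 40 = 52°C
Mismatches (positions where the bases are not complementary): 4 (at positions 3, 10, 12, 16)
Effective Tm = 52 − 4×6 = 52 − 24 = 28°C

28°C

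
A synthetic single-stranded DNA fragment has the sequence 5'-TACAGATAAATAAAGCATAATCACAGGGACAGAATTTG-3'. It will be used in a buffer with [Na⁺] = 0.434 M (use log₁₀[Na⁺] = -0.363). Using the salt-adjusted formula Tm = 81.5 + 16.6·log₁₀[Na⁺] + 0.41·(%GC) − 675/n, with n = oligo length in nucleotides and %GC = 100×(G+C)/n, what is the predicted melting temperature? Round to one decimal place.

70.7°C

Length n = 38. C=5, A=18, G=7, T=8
G+C = 12, so %GC = 12/38 × 100 = 31.579%
Salt term: 16.6 × (-0.363) = -6.026
GC term: 0.41 × 31.579 = 12.947; length term: −675/38 = −17.763
Tm = 81.5 + (-6.026) + 12.947 − 17.763 = 70.658 → 70.7°C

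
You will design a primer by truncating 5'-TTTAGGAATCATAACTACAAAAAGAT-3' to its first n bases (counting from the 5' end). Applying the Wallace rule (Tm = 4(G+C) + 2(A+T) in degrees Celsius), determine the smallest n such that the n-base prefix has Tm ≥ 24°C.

n = 10

First 9 bases: TTTAGGAAT → Tm = 22°C (< 24°C)
First 10 bases: TTTAGGAATC → Tm = 26°C (≥ 24°C)
Each additional base adds 2°C (A/T) or 4°C (G/C), so Tm is non-decreasing in n; n = 10 is the first length to reach 24°C.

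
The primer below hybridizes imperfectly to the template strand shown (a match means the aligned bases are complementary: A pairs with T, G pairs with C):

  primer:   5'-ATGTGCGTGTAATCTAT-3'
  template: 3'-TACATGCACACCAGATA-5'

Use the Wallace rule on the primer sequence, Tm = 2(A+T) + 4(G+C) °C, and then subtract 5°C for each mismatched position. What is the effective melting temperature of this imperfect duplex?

Primer base counts: A=4, T=7, G=4, C=2 → A+T=11, G+C=6
Perfect-match Tm = 2(11) + 4(6) = 22 + 24 = 46°C
Mismatches (positions where the bases are not complementary): 3 (at positions 5, 11, 12)
Effective Tm = 46 − 3×5 = 46 − 15 = 31°C

31°C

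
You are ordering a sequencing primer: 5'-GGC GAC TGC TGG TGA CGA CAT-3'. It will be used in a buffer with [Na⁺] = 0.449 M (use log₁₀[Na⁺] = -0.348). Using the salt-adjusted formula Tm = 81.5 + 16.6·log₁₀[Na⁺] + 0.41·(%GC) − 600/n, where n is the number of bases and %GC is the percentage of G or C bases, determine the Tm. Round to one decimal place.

72.5°C

Length n = 21. Scanning the sequence gives T=4, A=4, G=8, C=5.
G+C = 13, so %GC = 13/21 × 100 = 61.905%
Salt term: 16.6 × (-0.348) = -5.777
GC term: 0.41 × 61.905 = 25.381; length term: −600/21 = −28.571
Tm = 81.5 + (-5.777) + 25.381 − 28.571 = 72.533 → 72.5°C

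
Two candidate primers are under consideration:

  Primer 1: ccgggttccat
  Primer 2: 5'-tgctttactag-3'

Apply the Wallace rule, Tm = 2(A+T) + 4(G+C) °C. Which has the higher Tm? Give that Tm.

Primer 1, 36°C

Primer 1: A+T=4, G+C=7 → Tm = 2(4)+4(7) = 36°C
Primer 2: A+T=7, G+C=4 → Tm = 2(7)+4(4) = 30°C
36°C vs 30°C → primer 1 is higher.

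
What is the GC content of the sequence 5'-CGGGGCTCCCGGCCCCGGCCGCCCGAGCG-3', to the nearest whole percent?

93%

Counting bases: T=1, G=12, C=15, A=1
G+C = 12 + 15 = 27 out of 29 bases
%GC = 27/29 × 100 = 93.1% ≈ 93%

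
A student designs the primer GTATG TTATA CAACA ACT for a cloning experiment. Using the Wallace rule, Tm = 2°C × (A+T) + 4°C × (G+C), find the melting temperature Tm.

Base counts: C=3, G=2, A=7, T=6
AT pairs contribute 13, GC pairs contribute 5.
Tm = 4·5 + 2·13 = 20 + 26 = 46°C

46°C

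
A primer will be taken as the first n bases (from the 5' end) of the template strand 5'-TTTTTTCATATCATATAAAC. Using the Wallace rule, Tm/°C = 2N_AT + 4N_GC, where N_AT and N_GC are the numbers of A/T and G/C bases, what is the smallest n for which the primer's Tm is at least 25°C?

First 11 bases: TTTTTTCATAT → Tm = 24°C (< 25°C)
First 12 bases: TTTTTTCATATC → Tm = 28°C (≥ 25°C)
Since every base adds ≥2°C, Tm only increases with n, so the threshold is first crossed at n = 12.

n = 12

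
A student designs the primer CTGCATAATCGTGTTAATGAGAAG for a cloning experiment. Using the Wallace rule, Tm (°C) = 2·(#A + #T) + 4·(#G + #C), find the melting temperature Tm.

66°C

Scanning the sequence gives T=7, C=3, G=6, A=8.
AT pairs contribute 15, GC pairs contribute 9.
Tm = 2×15 + 4×9 = 66°C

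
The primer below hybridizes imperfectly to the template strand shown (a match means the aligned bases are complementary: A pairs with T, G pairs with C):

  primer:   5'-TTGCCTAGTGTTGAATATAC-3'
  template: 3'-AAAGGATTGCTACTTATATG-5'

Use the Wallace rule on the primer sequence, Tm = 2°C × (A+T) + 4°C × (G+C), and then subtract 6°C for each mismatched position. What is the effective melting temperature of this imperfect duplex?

30°C

Primer base counts: A=5, T=8, G=4, C=3 → A+T=13, G+C=7
Perfect-match Tm = 2(13) + 4(7) = 26 + 28 = 54°C
Mismatches (positions where the bases are not complementary): 4 (at positions 3, 8, 9, 11)
Effective Tm = 54 − 4×6 = 54 − 24 = 30°C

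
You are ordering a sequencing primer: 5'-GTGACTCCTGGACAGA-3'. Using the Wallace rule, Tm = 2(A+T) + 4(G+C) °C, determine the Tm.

50°C

Counting bases: C=4, T=3, G=5, A=4
So N_AT = 7 and N_GC = 9.
Tm = 2×7 + 4×9 = 50°C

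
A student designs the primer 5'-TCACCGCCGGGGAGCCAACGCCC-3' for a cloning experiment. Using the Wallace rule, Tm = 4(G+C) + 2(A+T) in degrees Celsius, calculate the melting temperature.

82°C

Scanning the sequence gives G=7, T=1, A=4, C=11.
So N_AT = 5 and N_GC = 18.
Tm = 4·18 + 2·5 = 72 + 10 = 82°C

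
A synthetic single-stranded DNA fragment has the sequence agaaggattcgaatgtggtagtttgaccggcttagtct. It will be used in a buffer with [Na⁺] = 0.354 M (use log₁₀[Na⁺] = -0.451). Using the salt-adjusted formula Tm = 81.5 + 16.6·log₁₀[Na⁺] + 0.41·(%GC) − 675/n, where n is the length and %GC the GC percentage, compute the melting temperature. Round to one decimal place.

74.6°C

Length n = 38. T=12, G=12, A=9, C=5
G+C = 17, so %GC = 17/38 × 100 = 44.737%
Salt term: 16.6 × (-0.451) = -7.487
GC term: 0.41 × 44.737 = 18.342; length term: −675/38 = −17.763
Tm = 81.5 + (-7.487) + 18.342 − 17.763 = 74.592 → 74.6°C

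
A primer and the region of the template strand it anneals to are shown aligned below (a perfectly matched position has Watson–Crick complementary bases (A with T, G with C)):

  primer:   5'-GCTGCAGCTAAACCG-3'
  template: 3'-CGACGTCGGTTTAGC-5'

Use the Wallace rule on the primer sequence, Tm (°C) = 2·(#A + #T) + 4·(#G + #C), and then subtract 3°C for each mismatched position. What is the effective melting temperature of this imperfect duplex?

Primer base counts: A=4, T=2, G=4, C=5 → A+T=6, G+C=9
Perfect-match Tm = 2(6) + 4(9) = 12 + 36 = 48°C
Mismatches (positions where the bases are not complementary): 2 (at positions 9, 13)
Effective Tm = 48 − 2×3 = 48 − 6 = 42°C

42°C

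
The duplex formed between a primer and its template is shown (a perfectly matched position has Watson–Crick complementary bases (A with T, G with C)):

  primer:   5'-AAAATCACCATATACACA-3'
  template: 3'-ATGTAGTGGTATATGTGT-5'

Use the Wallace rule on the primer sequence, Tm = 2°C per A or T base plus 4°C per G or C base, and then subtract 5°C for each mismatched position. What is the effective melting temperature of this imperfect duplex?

36°C

Primer base counts: A=10, T=3, G=0, C=5 → A+T=13, G+C=5
Perfect-match Tm = 2(13) + 4(5) = 26 + 20 = 46°C
Mismatches (positions where the bases are not complementary): 2 (at positions 1, 3)
Effective Tm = 46 − 2×5 = 46 − 10 = 36°C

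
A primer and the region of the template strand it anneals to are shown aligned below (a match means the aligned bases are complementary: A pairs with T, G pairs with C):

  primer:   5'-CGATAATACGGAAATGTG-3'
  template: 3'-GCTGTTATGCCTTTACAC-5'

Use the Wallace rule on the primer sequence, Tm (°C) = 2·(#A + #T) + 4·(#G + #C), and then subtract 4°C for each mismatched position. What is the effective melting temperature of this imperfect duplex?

Primer base counts: A=7, T=4, G=5, C=2 → A+T=11, G+C=7
Perfect-match Tm = 2(11) + 4(7) = 22 + 28 = 50°C
Mismatches (positions where the bases are not complementary): 1 (at position 4)
Effective Tm = 50 − 1×4 = 50 − 4 = 46°C

46°C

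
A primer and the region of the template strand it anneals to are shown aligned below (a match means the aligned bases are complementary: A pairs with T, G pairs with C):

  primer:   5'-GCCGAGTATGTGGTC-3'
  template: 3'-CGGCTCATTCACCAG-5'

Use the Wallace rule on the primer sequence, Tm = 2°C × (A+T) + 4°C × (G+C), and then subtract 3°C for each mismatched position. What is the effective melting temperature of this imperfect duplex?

Primer base counts: A=2, T=4, G=6, C=3 → A+T=6, G+C=9
Perfect-match Tm = 2(6) + 4(9) = 12 + 36 = 48°C
Mismatches (positions where the bases are not complementary): 1 (at position 9)
Effective Tm = 48 − 1×3 = 48 − 3 = 45°C

45°C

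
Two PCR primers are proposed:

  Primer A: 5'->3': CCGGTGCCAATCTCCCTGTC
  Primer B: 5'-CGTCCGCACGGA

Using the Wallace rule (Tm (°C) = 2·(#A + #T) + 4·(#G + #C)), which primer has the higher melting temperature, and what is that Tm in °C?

Primer A, 66°C

Primer A: A+T=7, G+C=13 → Tm = 2(7)+4(13) = 66°C
Primer B: A+T=3, G+C=9 → Tm = 2(3)+4(9) = 42°C
66°C vs 42°C → primer A is higher.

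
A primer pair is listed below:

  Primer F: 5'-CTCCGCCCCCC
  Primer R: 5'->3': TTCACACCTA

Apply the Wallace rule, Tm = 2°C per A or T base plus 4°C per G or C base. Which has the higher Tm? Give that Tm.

Primer F, 42°C

Primer F: A+T=1, G+C=10 → Tm = 2(1)+4(10) = 42°C
Primer R: A+T=6, G+C=4 → Tm = 2(6)+4(4) = 28°C
42°C vs 28°C → primer F is higher.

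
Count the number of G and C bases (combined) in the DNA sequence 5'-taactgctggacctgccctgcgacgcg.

Counting bases: T=5, A=4, G=8, C=10
Total G or C: 8 + 10 = 18

18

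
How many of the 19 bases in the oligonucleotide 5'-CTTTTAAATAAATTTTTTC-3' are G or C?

Base counts: T=11, A=6, G=0, C=2
Total G or C: 0 + 2 = 2

2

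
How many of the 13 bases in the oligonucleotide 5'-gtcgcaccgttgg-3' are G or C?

Base counts: A=1, T=3, G=5, C=4
Total G or C: 5 + 4 = 9

9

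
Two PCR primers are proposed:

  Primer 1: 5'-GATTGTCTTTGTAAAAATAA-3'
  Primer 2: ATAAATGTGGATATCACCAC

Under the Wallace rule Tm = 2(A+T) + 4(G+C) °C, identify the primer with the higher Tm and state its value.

Primer 1: A+T=16, G+C=4 → Tm = 2(16)+4(4) = 48°C
Primer 2: A+T=13, G+C=7 → Tm = 2(13)+4(7) = 54°C
48°C vs 54°C → primer 2 is higher.

Primer 2, 54°C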